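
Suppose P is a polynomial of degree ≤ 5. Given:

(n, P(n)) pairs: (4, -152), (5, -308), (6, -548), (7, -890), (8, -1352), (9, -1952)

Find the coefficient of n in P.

First differences: -156, -240, -342, -462, -600. Second differences: -84, -102, -120, -138. Third differences: -18, -18, -18.
Level-3 differences are constant, so P has degree 3.
Fitting a degree-3 polynomial gives P(n) = -3n³ + 3n² - 8.
The coefficient of n is 0.

0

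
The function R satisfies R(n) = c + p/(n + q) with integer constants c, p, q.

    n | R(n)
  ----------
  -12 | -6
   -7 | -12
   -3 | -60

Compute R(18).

(R(n) − c)(n + q) = p for each data point; the three points give a linear system in c and q, then p follows.
Solving: c = 0, q = 2, p = 60, so R(n) = 60/(n + 2).
Then R(18) = 0 + 60/20 = 3.

3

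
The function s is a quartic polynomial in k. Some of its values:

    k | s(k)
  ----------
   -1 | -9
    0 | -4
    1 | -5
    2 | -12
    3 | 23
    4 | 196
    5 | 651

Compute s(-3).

Write s(k) = ak^4 + bk³ + ck² + dk + e; the 7 given values yield a linear system in the 5 coefficients.
Solving, s(k) = 2k^4 - 4k³ - 5k² + 6k - 4.
Then s(-3) = 203.

203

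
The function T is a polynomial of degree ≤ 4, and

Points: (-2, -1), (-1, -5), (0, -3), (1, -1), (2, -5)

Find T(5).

-113

First differences: -4, 2, 2, -4. Second differences: 6, 0, -6. Third differences: -6, -6.
Level-3 differences are constant, so T has degree 3.
Fitting a degree-3 polynomial gives T(m) = -m³ + 3m - 3.
Then T(5) = -113.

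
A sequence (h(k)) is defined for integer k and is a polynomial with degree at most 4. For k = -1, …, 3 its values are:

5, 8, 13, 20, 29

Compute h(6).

68

Write h(k) = ak^4 + bk³ + ck² + dk + e; the 5 given values yield a linear system in the 5 coefficients.
Solving, the top 2 coefficients vanish, and h(k) = k² + 4k + 8.
Then h(6) = 68.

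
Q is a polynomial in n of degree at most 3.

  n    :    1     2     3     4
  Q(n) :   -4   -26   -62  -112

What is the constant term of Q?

4

First differences: -22, -36, -50. Second differences: -14, -14.
Level-2 differences are constant, so Q has degree 2.
Fitting a degree-2 polynomial gives Q(n) = -7n² - n + 4.
The constant term is Q(0) = 4.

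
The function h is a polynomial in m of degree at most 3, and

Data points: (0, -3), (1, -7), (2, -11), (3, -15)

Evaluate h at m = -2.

5

Write h(m) = am³ + bm² + cm + d; the 4 given values yield a linear system in the 4 coefficients.
Solving, the top 2 coefficients vanish, and h(m) = -4m - 3.
Then h(-2) = 5.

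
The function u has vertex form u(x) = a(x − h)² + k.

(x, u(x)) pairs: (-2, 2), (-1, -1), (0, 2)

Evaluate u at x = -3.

11

First differences -3, 3; second difference 6 = 2a, so a = 3.
Expanding, the x-coefficient is −2ah = -6h; matching it to the data gives h = -1, and then k = -1.
So u(x) = 3(x + 1)² − 1.
u(-3) = 3·(-2)² − 1 = 11.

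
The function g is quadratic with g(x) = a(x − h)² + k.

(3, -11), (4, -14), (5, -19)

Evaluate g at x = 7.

First differences -3, -5; second difference -2 = 2a, so a = -1.
Expanding, the x-coefficient is −2ah = 2h; matching it to the data gives h = 2, and then k = -10.
So g(x) = -1(x − 2)² − 10.
g(7) = -1·5² − 10 = -35.

-35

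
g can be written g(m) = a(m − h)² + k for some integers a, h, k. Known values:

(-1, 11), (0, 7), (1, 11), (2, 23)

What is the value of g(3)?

First differences -4, 4, 12; second difference 8 = 2a, so a = 4.
Expanding, the m-coefficient is −2ah = -8h; matching it to the data gives h = 0, and then k = 7.
So g(m) = 4(m + 0)² + 7.
g(3) = 4·3² + 7 = 43.

43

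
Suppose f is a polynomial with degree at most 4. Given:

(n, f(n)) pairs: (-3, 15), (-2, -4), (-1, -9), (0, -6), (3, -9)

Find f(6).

-156

Write f(n) = an^4 + bn³ + cn² + dn + e; the 5 given values yield a linear system in the 5 coefficients.
Solving, the leading coefficient vanishes, and f(n) = -n³ + n² + 5n - 6.
Then f(6) = -156.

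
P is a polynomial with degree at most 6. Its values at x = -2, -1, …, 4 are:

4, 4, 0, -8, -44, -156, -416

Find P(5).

Write P(x) = ax^6 + bx^5 + cx^4 + dx³ + ex² + px + q; the 7 given values yield a linear system in the 7 coefficients.
Solving, the top 2 coefficients vanish, and P(x) = -x^4 - 2x³ - x² - 4x.
Then P(5) = -920.

-920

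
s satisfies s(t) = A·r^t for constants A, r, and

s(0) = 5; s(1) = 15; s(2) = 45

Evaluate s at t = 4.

405

Consecutive ratio: 15/5 = 3, and 45/15 = 3, so r = 3.
Then A·3^0 = 5 gives A = 5, and s(t) = 5·3^t.
s(4) = 5·3^4 = 405.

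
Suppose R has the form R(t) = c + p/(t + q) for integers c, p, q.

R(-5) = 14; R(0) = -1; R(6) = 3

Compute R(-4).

(R(t) − c)(t + q) = p for each data point; the three points give a linear system in c and q, then p follows.
Solving: c = 5, q = 3, p = -18, so R(t) = 5 − 18/(t + 3).
Then R(-4) = 5 − 18/(-1) = 23.

23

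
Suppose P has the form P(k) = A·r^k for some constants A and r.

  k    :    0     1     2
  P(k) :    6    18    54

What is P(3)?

Consecutive ratio: 18/6 = 3, and 54/18 = 3, so r = 3.
Then A·3^0 = 6 gives A = 6, and P(k) = 6·3^k.
P(3) = 6·3^3 = 162.

162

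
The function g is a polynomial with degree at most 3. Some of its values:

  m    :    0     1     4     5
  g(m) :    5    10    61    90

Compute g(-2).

13

Write g(m) = am³ + bm² + cm + d; the 4 given values yield a linear system in the 4 coefficients.
Solving, the leading coefficient vanishes, and g(m) = 3m² + 2m + 5.
Then g(-2) = 13.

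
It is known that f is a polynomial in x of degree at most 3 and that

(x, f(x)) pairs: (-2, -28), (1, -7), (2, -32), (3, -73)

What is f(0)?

2

Write f(x) = ax³ + bx² + cx + d; the 4 given values yield a linear system in the 4 coefficients.
Solving, the leading coefficient vanishes, and f(x) = -8x² - x + 2.
The constant term is f(0) = 2.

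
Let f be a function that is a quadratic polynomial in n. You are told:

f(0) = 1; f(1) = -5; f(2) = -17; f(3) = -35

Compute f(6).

-125

Write f(n) = an² + bn + c; the 4 given values yield a linear system in the 3 coefficients.
Solving, f(n) = -3n² - 3n + 1.
Then f(6) = -125.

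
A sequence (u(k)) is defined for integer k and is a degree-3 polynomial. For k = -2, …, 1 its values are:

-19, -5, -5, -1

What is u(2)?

Write u(k) = ak³ + bk² + ck + d; the 4 given values yield a linear system in the 4 coefficients.
Solving, u(k) = 3k³ + 2k² - k - 5.
Then u(2) = 25.

25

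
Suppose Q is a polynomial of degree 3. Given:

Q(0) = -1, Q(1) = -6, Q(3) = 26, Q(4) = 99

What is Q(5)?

234

Write Q(m) = am³ + bm² + cm + d; the 4 given values yield a linear system in the 4 coefficients.
Solving, Q(m) = 3m³ - 5m² - 3m - 1.
Then Q(5) = 234.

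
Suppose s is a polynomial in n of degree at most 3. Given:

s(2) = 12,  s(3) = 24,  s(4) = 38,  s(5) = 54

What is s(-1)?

First differences: 12, 14, 16. Second differences: 2, 2.
Level-2 differences are constant, so s has degree 2.
Fitting a degree-2 polynomial gives s(n) = n² + 7n - 6.
Then s(-1) = -12.

-12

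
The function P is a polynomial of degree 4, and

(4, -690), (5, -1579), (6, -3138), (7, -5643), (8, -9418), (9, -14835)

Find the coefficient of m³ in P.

-2

First differences: -889, -1559, -2505, -3775, -5417. Second differences: -670, -946, -1270, -1642. Third differences: -276, -324, -372. Fourth differences: -48, -48.
Level-4 differences are constant, so P has degree 4.
Fitting a degree-4 polynomial gives P(m) = -2m^4 - 2m³ - 3m² - 2m + 6.
The coefficient of m³ is -2.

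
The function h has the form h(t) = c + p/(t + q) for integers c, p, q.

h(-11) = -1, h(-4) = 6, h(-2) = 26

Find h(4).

(h(t) − c)(t + q) = p for each data point; the three points give a linear system in c and q, then p follows.
Solving: c = -4, q = 1, p = -30, so h(t) = -4 − 30/(t + 1).
Then h(4) = -4 − 30/5 = -10.

-10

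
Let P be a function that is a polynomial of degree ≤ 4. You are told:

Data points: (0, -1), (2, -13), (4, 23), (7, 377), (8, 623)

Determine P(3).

Write P(k) = ak^4 + bk³ + ck² + dk + e; the 5 given values yield a linear system in the 5 coefficients.
Solving, the leading coefficient vanishes, and P(k) = 2k³ - 6k² - 2k - 1.
Then P(3) = -7.

-7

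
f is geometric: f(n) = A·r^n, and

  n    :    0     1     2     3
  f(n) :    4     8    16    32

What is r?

Consecutive ratio: 8/4 = 2, and 16/8 = 2, so r = 2.
Then A·2^0 = 4 gives A = 4, and f(n) = 4·2^n.

2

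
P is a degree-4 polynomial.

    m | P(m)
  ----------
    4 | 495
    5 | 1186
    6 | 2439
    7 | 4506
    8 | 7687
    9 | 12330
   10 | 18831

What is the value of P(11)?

First differences: 691, 1253, 2067, 3181, 4643, 6501. Second differences: 562, 814, 1114, 1462, 1858. Third differences: 252, 300, 348, 396. Fourth differences: 48, 48, 48.
Level-4 differences are constant, so P has degree 4.
Fitting a degree-4 polynomial gives P(m) = 2m^4 - 2m³ + 9m² - 6m - 9.
Then P(11) = 27634.

27634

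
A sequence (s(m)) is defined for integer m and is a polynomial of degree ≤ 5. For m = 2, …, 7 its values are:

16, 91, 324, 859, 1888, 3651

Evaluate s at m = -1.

19

First differences: 75, 233, 535, 1029, 1763. Second differences: 158, 302, 494, 734. Third differences: 144, 192, 240. Fourth differences: 48, 48.
Level-4 differences are constant, so s has degree 4.
Fitting a degree-4 polynomial gives s(m) = 2m^4 - 4m³ + 5m² - 4m + 4.
Then s(-1) = 19.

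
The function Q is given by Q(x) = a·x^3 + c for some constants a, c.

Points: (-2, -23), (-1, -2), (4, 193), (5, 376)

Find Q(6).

649

From Q(-2) = -23 and Q(-1) = -2: -8a + c = -23 and -1a + c = -2.
Subtracting: 7a = 21, so a = 3; then c = -23 − 3·(-8) = 1.
So Q(x) = 3x³ + 1, and Q(6) = 649.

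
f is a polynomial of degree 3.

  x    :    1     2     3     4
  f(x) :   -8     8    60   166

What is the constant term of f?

Write f(x) = ax³ + bx² + cx + d; the 4 given values yield a linear system in the 4 coefficients.
Solving, f(x) = 3x³ - 5x - 6.
The constant term is f(0) = -6.

-6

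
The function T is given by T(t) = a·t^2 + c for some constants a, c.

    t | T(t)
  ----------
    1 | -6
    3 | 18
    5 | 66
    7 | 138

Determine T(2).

From T(1) = -6 and T(3) = 18: 1a + c = -6 and 9a + c = 18.
Subtracting: 8a = 24, so a = 3; then c = -6 − 3·1 = -9.
So T(t) = 3t² − 9, and T(2) = 3.

3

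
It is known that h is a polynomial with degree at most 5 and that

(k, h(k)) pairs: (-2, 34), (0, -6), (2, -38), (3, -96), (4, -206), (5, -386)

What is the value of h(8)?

Write h(k) = ak^5 + bk^4 + ck³ + dk² + ek + p; the 6 given values yield a linear system in the 6 coefficients.
Solving, the top 2 coefficients vanish, and h(k) = -3k³ + k² - 6k - 6.
Then h(8) = -1526.

-1526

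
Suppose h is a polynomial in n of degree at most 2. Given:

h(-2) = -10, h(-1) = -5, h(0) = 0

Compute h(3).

Write h(n) = an² + bn + c; the 3 given values yield a linear system in the 3 coefficients.
Solving, the leading coefficient vanishes, and h(n) = 5n.
Then h(3) = 15.

15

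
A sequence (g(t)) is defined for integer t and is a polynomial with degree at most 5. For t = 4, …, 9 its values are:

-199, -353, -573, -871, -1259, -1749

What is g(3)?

First differences: -154, -220, -298, -388, -490. Second differences: -66, -78, -90, -102. Third differences: -12, -12, -12.
Level-3 differences are constant, so g has degree 3.
Fitting a degree-3 polynomial gives g(t) = -2t³ - 3t² - 5t - 3.
Then g(3) = -99.

-99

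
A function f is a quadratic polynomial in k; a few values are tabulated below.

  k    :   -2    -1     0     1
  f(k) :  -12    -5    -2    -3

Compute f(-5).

-57

First differences: 7, 3, -1. Second differences: -4, -4.
Level-2 differences are constant, so f has degree 2.
Fitting a degree-2 polynomial gives f(k) = -2k² + k - 2.
Then f(-5) = -57.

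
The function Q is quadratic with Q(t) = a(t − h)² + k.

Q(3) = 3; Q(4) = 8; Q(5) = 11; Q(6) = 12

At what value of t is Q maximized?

First differences 5, 3, 1; second difference -2 = 2a, so a = -1.
Expanding, the t-coefficient is −2ah = 2h; matching it to the data gives h = 6, and then k = 12.
So Q(t) = -1(t − 6)² + 12.
Hence h = 6.

6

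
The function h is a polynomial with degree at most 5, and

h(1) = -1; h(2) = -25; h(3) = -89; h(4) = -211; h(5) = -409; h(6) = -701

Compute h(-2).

11

First differences: -24, -64, -122, -198, -292. Second differences: -40, -58, -76, -94. Third differences: -18, -18, -18.
Level-3 differences are constant, so h has degree 3.
Fitting a degree-3 polynomial gives h(x) = -3x³ - 2x² + 3x + 1.
Then h(-2) = 11.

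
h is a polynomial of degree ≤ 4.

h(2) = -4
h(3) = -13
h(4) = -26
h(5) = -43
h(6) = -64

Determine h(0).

Write h(t) = at^4 + bt³ + ct² + dt + e; the 5 given values yield a linear system in the 5 coefficients.
Solving, the top 2 coefficients vanish, and h(t) = -2t² + t + 2.
Then h(0) = 2.

2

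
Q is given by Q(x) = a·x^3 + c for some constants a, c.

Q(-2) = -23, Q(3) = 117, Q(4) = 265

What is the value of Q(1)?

From Q(-2) = -23 and Q(3) = 117: -8a + c = -23 and 27a + c = 117.
Subtracting: 35a = 140, so a = 4; then c = -23 − 4·(-8) = 9.
So Q(x) = 4x³ + 9, and Q(1) = 13.

13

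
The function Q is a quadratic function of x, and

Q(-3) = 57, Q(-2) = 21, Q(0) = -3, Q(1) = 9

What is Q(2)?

Write Q(x) = ax² + bx + c; the 4 given values yield a linear system in the 3 coefficients.
Solving, Q(x) = 8x² + 4x - 3.
Then Q(2) = 37.

37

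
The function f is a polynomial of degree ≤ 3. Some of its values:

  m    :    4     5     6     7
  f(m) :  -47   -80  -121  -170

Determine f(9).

Write f(m) = am³ + bm² + cm + d; the 4 given values yield a linear system in the 4 coefficients.
Solving, the leading coefficient vanishes, and f(m) = -4m² + 3m + 5.
Then f(9) = -292.

-292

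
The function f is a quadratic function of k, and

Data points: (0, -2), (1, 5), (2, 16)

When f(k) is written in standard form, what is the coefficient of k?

Write f(k) = ak² + bk + c; the 3 given values yield a linear system in the 3 coefficients.
Solving, f(k) = 2k² + 5k - 2.
The coefficient of k is 5.

5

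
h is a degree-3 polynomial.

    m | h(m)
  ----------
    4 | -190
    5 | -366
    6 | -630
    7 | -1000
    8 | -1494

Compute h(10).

-2926

First differences: -176, -264, -370, -494. Second differences: -88, -106, -124. Third differences: -18, -18.
Level-3 differences are constant, so h has degree 3.
Fitting a degree-3 polynomial gives h(m) = -3m³ + m² - 2m - 6.
Then h(10) = -2926.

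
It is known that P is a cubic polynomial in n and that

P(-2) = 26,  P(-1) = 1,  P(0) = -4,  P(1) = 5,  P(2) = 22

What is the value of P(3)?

41

First differences: -25, -5, 9, 17. Second differences: 20, 14, 8. Third differences: -6, -6.
Level-3 differences are constant, so P has degree 3.
Extending the table by one column gives the next first difference 19, so P(3) = 22 + 19 = 41.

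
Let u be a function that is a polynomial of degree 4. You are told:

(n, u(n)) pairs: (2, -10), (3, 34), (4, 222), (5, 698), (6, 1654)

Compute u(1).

Write u(n) = an^4 + bn³ + cn² + dn + e; the 5 given values yield a linear system in the 5 coefficients.
Solving, u(n) = 2n^4 - 4n³ - 2n² - 2.
Then u(1) = -6.

-6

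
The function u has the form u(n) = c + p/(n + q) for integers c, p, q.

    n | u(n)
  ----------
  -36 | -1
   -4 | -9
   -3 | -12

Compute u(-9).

(u(n) − c)(n + q) = p for each data point; the three points give a linear system in c and q, then p follows.
Solving: c = 0, q = 0, p = 36, so u(n) = 36/(n + 0).
Then u(-9) = 0 + 36/(-9) = -4.

-4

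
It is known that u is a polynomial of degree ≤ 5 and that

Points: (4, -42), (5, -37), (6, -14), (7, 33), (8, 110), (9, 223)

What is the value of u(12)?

First differences: 5, 23, 47, 77, 113. Second differences: 18, 24, 30, 36. Third differences: 6, 6, 6.
Level-3 differences are constant, so u has degree 3.
Fitting a degree-3 polynomial gives u(n) = n³ - 6n² - 2n - 2.
Then u(12) = 838.

838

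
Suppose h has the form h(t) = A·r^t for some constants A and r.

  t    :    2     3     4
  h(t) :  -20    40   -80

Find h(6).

Consecutive ratio: 40/(-20) = -2, and -80/40 = -2, so r = -2.
Then A·(-2)^2 = -20 gives A = -5, and h(t) = -5·(-2)^t.
h(6) = -5·(-2)^6 = -320.

-320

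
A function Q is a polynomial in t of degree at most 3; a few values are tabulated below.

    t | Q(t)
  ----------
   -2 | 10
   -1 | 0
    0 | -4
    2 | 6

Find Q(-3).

Write Q(t) = at³ + bt² + ct + d; the 4 given values yield a linear system in the 4 coefficients.
Solving, the leading coefficient vanishes, and Q(t) = 3t² - t - 4.
Then Q(-3) = 26.

26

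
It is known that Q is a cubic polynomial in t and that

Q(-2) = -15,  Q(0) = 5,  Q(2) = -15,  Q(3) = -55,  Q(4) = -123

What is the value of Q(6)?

Write Q(t) = at³ + bt² + ct + d; the 5 given values yield a linear system in the 4 coefficients.
Solving, Q(t) = -t³ - 5t² + 4t + 5.
Then Q(6) = -367.

-367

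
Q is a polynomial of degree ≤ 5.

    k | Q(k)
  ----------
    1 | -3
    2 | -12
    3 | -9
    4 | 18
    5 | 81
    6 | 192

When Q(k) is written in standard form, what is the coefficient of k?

-5

Write Q(k) = ak^5 + bk^4 + ck³ + dk² + ek + p; the 6 given values yield a linear system in the 6 coefficients.
Solving, the top 2 coefficients vanish, and Q(k) = 2k³ - 6k² - 5k + 6.
The coefficient of k is -5.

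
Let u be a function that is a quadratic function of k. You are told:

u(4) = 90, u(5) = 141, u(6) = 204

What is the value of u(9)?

Write u(k) = ak² + bk + c; the 3 given values yield a linear system in the 3 coefficients.
Solving, u(k) = 6k² - 3k + 6.
Then u(9) = 465.

465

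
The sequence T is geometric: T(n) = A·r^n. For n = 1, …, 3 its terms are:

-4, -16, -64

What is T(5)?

Consecutive ratio: -16/(-4) = 4, and -64/(-16) = 4, so r = 4.
Then A·4^1 = -4 gives A = -1, and T(n) = -1·4^n.
T(5) = -1·4^5 = -1024.

-1024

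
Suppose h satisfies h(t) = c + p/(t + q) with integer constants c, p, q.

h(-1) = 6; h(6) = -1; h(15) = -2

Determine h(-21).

-4

(h(t) − c)(t + q) = p for each data point; the three points give a linear system in c and q, then p follows.
Solving: c = -3, q = 3, p = 18, so h(t) = -3 + 18/(t + 3).
Then h(-21) = -3 + 18/(-18) = -4.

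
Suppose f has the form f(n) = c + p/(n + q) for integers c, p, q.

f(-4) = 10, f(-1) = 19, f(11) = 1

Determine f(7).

(f(n) − c)(n + q) = p for each data point; the three points give a linear system in c and q, then p follows.
Solving: c = 4, q = -1, p = -30, so f(n) = 4 − 30/(n − 1).
Then f(7) = 4 − 30/6 = -1.

-1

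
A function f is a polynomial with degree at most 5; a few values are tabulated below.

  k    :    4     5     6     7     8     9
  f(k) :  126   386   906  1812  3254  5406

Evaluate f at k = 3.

First differences: 260, 520, 906, 1442, 2152. Second differences: 260, 386, 536, 710. Third differences: 126, 150, 174. Fourth differences: 24, 24.
Level-4 differences are constant, so f has degree 4.
Fitting a degree-4 polynomial gives f(k) = k^4 - k³ - 6k² + 6k + 6.
Then f(3) = 24.

24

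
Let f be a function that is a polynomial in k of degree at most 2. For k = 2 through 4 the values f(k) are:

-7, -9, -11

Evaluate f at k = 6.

First differences: -2, -2.
Level-1 differences are constant, so f has degree 1.
Fitting a degree-1 polynomial gives f(k) = -2k - 3.
Then f(6) = -15.

-15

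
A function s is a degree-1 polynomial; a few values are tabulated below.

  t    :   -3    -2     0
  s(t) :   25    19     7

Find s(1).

1

Write s(t) = at + b; the 3 given values yield a linear system in the 2 coefficients.
Solving, s(t) = -6t + 7.
Then s(1) = 1.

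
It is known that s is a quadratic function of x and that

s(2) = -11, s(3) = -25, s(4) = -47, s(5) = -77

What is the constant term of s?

First differences: -14, -22, -30. Second differences: -8, -8.
Level-2 differences are constant, so s has degree 2.
Fitting a degree-2 polynomial gives s(x) = -4x² + 6x - 7.
The constant term is s(0) = -7.

-7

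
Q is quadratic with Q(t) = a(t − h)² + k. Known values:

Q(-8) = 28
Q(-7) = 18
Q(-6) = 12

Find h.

-5

First differences -10, -6; second difference 4 = 2a, so a = 2.
Expanding, the t-coefficient is −2ah = -4h; matching it to the data gives h = -5, and then k = 10.
So Q(t) = 2(t + 5)² + 10.
Hence h = -5.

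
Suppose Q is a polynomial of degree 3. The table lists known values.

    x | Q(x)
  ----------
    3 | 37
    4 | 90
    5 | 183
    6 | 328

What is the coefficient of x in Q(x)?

Write Q(x) = ax³ + bx² + cx + d; the 4 given values yield a linear system in the 4 coefficients.
Solving, Q(x) = 2x³ - 4x² + 7x - 2.
The coefficient of x is 7.

7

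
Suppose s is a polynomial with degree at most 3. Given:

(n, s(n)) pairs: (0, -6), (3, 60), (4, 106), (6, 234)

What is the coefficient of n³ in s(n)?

0

Write s(n) = an³ + bn² + cn + d; the 4 given values yield a linear system in the 4 coefficients.
Solving, the leading coefficient vanishes, and s(n) = 6n² + 4n - 6.
The coefficient of n³ is 0.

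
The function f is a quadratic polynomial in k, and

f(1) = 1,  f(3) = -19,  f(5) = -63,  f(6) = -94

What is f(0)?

Write f(k) = ak² + bk + c; the 4 given values yield a linear system in the 3 coefficients.
Solving, f(k) = -3k² + 2k + 2.
Then f(0) = 2.

2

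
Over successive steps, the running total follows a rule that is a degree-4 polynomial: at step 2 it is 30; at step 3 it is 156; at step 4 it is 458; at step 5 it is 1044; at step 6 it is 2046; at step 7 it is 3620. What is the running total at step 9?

Write the value at t as s(t).
First differences: 126, 302, 586, 1002, 1574. Second differences: 176, 284, 416, 572. Third differences: 108, 132, 156. Fourth differences: 24, 24.
Level-4 differences are constant, so s has degree 4.
Fitting a degree-4 polynomial gives s(t) = t^4 + 4t³ - 3t² - 6.
Then s(9) = 9228.

9228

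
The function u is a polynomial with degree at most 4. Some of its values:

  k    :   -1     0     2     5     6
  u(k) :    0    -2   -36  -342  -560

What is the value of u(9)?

Write u(k) = ak^4 + bk³ + ck² + dk + e; the 5 given values yield a linear system in the 5 coefficients.
Solving, the leading coefficient vanishes, and u(k) = -2k³ - 3k² - 3k - 2.
Then u(9) = -1730.

-1730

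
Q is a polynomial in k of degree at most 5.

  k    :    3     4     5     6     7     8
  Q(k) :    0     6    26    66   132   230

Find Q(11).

First differences: 6, 20, 40, 66, 98. Second differences: 14, 20, 26, 32. Third differences: 6, 6, 6.
Level-3 differences are constant, so Q has degree 3.
Fitting a degree-3 polynomial gives Q(k) = k³ - 5k² + 4k + 6.
Then Q(11) = 776.

776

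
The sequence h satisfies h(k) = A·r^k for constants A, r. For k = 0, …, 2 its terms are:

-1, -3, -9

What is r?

Consecutive ratio: -3/(-1) = 3, and -9/(-3) = 3, so r = 3.
Then A·3^0 = -1 gives A = -1, and h(k) = -1·3^k.

3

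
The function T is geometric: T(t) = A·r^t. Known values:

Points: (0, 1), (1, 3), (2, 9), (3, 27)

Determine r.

Consecutive ratio: 3/1 = 3, and 9/3 = 3, so r = 3.
Then A·3^0 = 1 gives A = 1, and T(t) = 1·3^t.

3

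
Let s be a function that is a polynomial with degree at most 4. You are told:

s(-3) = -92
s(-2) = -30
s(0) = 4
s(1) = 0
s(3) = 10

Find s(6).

250

Write s(m) = am^4 + bm³ + cm² + dm + e; the 5 given values yield a linear system in the 5 coefficients.
Solving, the leading coefficient vanishes, and s(m) = 2m³ - 5m² - m + 4.
Then s(6) = 250.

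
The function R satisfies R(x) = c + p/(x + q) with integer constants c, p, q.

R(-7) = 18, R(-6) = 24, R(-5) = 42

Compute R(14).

4

(R(x) − c)(x + q) = p for each data point; the three points give a linear system in c and q, then p follows.
Solving: c = 6, q = 4, p = -36, so R(x) = 6 − 36/(x + 4).
Then R(14) = 6 − 36/18 = 4.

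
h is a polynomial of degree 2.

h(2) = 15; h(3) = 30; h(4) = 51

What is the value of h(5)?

78

Write h(t) = at² + bt + c; the 3 given values yield a linear system in the 3 coefficients.
Solving, h(t) = 3t² + 3.
Then h(5) = 78.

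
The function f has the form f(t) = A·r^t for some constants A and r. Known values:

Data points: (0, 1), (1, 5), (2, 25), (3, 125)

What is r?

5

Consecutive ratio: 5/1 = 5, and 25/5 = 5, so r = 5.
Then A·5^0 = 1 gives A = 1, and f(t) = 1·5^t.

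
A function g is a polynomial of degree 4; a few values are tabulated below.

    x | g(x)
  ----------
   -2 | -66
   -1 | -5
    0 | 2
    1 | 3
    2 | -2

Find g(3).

-61

Write g(x) = ax^4 + bx³ + cx² + dx + e; the 5 given values yield a linear system in the 5 coefficients.
Solving, g(x) = -2x^4 + 4x³ - x² + 2.
Then g(3) = -61.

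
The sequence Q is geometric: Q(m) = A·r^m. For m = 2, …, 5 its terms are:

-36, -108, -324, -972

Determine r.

Consecutive ratio: -108/(-36) = 3, and -324/(-108) = 3, so r = 3.
Then A·3^2 = -36 gives A = -4, and Q(m) = -4·3^m.

3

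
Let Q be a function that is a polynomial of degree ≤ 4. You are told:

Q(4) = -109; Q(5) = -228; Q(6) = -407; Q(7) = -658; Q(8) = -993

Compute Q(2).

-3

First differences: -119, -179, -251, -335. Second differences: -60, -72, -84. Third differences: -12, -12.
Level-3 differences are constant, so Q has degree 3.
Fitting a degree-3 polynomial gives Q(k) = -2k³ + 3k + 7.
Then Q(2) = -3.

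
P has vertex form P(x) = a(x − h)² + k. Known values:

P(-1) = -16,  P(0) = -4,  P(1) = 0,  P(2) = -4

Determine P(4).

-36

First differences 12, 4, -4; second difference -8 = 2a, so a = -4.
Expanding, the x-coefficient is −2ah = 8h; matching it to the data gives h = 1, and then k = 0.
So P(x) = -4(x − 1)² + 0.
P(4) = -4·3² + 0 = -36.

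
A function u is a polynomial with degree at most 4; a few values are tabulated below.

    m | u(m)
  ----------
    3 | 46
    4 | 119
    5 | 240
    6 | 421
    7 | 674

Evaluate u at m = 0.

Write u(m) = am^4 + bm³ + cm² + dm + e; the 5 given values yield a linear system in the 5 coefficients.
Solving, the leading coefficient vanishes, and u(m) = 2m³ - m - 5.
Then u(0) = -5.

-5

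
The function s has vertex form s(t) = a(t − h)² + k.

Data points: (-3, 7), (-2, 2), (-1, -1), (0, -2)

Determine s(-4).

First differences -5, -3, -1; second difference 2 = 2a, so a = 1.
Expanding, the t-coefficient is −2ah = -2h; matching it to the data gives h = 0, and then k = -2.
So s(t) = 1(t + 0)² − 2.
s(-4) = 1·(-4)² − 2 = 14.

14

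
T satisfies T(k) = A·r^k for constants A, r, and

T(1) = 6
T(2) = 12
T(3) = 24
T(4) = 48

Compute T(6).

192

Consecutive ratio: 12/6 = 2, and 24/12 = 2, so r = 2.
Then A·2^1 = 6 gives A = 3, and T(k) = 3·2^k.
T(6) = 3·2^6 = 192.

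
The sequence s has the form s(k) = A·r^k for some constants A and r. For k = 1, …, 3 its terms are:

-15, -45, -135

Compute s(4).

-405

Consecutive ratio: -45/(-15) = 3, and -135/(-45) = 3, so r = 3.
Then A·3^1 = -15 gives A = -5, and s(k) = -5·3^k.
s(4) = -5·3^4 = -405.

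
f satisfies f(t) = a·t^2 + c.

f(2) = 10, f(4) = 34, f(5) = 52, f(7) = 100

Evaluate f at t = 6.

From f(2) = 10 and f(4) = 34: 4a + c = 10 and 16a + c = 34.
Subtracting: 12a = 24, so a = 2; then c = 10 − 2·4 = 2.
So f(t) = 2t² + 2, and f(6) = 74.

74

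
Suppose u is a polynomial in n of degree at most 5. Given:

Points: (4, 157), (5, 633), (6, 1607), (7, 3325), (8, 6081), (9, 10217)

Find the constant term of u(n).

First differences: 476, 974, 1718, 2756, 4136. Second differences: 498, 744, 1038, 1380. Third differences: 246, 294, 342. Fourth differences: 48, 48.
Level-4 differences are constant, so u has degree 4.
Fitting a degree-4 polynomial gives u(n) = 2n^4 - 3n³ - 8n² - 7n - 7.
The constant term is u(0) = -7.

-7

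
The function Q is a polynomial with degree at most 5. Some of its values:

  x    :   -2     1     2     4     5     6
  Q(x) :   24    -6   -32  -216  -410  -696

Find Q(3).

-96

Write Q(x) = ax^5 + bx^4 + cx³ + dx² + ex + p; the 6 given values yield a linear system in the 6 coefficients.
Solving, the top 2 coefficients vanish, and Q(x) = -3x³ - x² - 2x.
Then Q(3) = -96.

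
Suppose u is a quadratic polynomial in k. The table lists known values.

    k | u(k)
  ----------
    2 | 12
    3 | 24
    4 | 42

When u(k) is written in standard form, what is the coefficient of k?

-3

Write u(k) = ak² + bk + c; the 3 given values yield a linear system in the 3 coefficients.
Solving, u(k) = 3k² - 3k + 6.
The coefficient of k is -3.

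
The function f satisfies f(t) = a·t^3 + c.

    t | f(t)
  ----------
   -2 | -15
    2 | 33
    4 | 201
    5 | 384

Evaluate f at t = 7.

From f(-2) = -15 and f(2) = 33: -8a + c = -15 and 8a + c = 33.
Subtracting: 16a = 48, so a = 3; then c = -15 − 3·(-8) = 9.
So f(t) = 3t³ + 9, and f(7) = 1038.

1038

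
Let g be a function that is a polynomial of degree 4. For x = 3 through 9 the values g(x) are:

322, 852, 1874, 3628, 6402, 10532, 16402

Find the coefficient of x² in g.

4

Write g(x) = ax^4 + bx³ + cx² + dx + e; the 7 given values yield a linear system in the 5 coefficients.
Solving, g(x) = 2x^4 + 4x³ + 4x² + 4x + 4.
The coefficient of x² is 4.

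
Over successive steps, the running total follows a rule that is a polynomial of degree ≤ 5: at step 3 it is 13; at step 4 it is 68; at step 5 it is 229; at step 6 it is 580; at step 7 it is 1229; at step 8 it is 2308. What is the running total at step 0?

Write the value at n as T(n).
First differences: 55, 161, 351, 649, 1079. Second differences: 106, 190, 298, 430. Third differences: 84, 108, 132. Fourth differences: 24, 24.
Level-4 differences are constant, so T has degree 4.
Fitting a degree-4 polynomial gives T(n) = n^4 - 4n³ + 4n² + 4.
Then T(0) = 4.

4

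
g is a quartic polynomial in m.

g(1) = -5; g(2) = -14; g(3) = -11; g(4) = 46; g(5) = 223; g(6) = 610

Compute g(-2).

34

First differences: -9, 3, 57, 177, 387. Second differences: 12, 54, 120, 210. Third differences: 42, 66, 90. Fourth differences: 24, 24.
Level-4 differences are constant, so g has degree 4.
Fitting a degree-4 polynomial gives g(m) = m^4 - 3m³ - m² - 2.
Then g(-2) = 34.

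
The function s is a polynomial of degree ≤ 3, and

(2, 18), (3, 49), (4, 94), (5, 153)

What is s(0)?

First differences: 31, 45, 59. Second differences: 14, 14.
Level-2 differences are constant, so s has degree 2.
Fitting a degree-2 polynomial gives s(t) = 7t² - 4t - 2.
Then s(0) = -2.

-2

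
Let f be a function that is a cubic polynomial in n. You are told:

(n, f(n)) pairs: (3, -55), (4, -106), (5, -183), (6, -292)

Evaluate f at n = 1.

Write f(n) = an³ + bn² + cn + d; the 4 given values yield a linear system in the 4 coefficients.
Solving, f(n) = -n³ - n² - 7n + 2.
Then f(1) = -7.

-7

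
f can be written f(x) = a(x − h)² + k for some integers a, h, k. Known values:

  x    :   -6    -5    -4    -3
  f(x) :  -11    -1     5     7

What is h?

-3

First differences 10, 6, 2; second difference -4 = 2a, so a = -2.
Expanding, the x-coefficient is −2ah = 4h; matching it to the data gives h = -3, and then k = 7.
So f(x) = -2(x + 3)² + 7.
Hence h = -3.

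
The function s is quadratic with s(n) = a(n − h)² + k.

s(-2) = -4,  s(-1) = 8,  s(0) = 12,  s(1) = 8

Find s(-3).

-24

First differences 12, 4, -4; second difference -8 = 2a, so a = -4.
Expanding, the n-coefficient is −2ah = 8h; matching it to the data gives h = 0, and then k = 12.
So s(n) = -4(n + 0)² + 12.
s(-3) = -4·(-3)² + 12 = -24.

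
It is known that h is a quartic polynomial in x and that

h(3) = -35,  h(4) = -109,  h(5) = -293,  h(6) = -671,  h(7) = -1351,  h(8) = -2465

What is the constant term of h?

Write h(x) = ax^4 + bx³ + cx² + dx + e; the 6 given values yield a linear system in the 5 coefficients.
Solving, h(x) = -x^4 + 4x³ - 6x² - 5x + 7.
The constant term is h(0) = 7.

7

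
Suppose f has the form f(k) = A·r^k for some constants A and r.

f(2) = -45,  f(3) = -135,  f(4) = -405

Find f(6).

-3645

Consecutive ratio: -135/(-45) = 3, and -405/(-135) = 3, so r = 3.
Then A·3^2 = -45 gives A = -5, and f(k) = -5·3^k.
f(6) = -5·3^6 = -3645.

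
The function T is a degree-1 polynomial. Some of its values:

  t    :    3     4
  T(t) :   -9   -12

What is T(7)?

-21

Write T(t) = at + b; the 2 given values yield a linear system in the 2 coefficients.
Solving, T(t) = -3t.
Then T(7) = -21.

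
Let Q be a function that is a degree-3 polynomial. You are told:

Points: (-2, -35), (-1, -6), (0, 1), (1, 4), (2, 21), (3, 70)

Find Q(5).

336

Write Q(t) = at³ + bt² + ct + d; the 6 given values yield a linear system in the 4 coefficients.
Solving, Q(t) = 3t³ - 2t² + 2t + 1.
Then Q(5) = 336.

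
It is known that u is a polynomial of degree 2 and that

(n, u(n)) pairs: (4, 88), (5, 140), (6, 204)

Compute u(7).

Write u(n) = an² + bn + c; the 3 given values yield a linear system in the 3 coefficients.
Solving, u(n) = 6n² - 2n.
Then u(7) = 280.

280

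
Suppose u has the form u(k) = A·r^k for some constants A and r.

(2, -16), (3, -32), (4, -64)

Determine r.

Consecutive ratio: -32/(-16) = 2, and -64/(-32) = 2, so r = 2.
Then A·2^2 = -16 gives A = -4, and u(k) = -4·2^k.

2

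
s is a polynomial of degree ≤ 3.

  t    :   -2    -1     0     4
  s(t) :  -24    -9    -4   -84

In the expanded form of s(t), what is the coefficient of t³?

0

Write s(t) = at³ + bt² + ct + d; the 4 given values yield a linear system in the 4 coefficients.
Solving, the leading coefficient vanishes, and s(t) = -5t² - 4.
The coefficient of t³ is 0.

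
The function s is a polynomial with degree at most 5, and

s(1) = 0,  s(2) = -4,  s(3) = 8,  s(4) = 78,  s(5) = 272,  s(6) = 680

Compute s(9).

4448

First differences: -4, 12, 70, 194, 408. Second differences: 16, 58, 124, 214. Third differences: 42, 66, 90. Fourth differences: 24, 24.
Level-4 differences are constant, so s has degree 4.
Fitting a degree-4 polynomial gives s(t) = t^4 - 3t³ + t² - t + 2.
Then s(9) = 4448.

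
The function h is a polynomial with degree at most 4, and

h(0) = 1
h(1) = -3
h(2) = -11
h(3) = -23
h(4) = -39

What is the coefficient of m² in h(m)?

First differences: -4, -8, -12, -16. Second differences: -4, -4, -4.
Level-2 differences are constant, so h has degree 2.
Fitting a degree-2 polynomial gives h(m) = -2m² - 2m + 1.
The coefficient of m² is -2.

-2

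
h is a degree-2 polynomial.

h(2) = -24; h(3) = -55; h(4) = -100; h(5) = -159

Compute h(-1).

-15

Write h(x) = ax² + bx + c; the 4 given values yield a linear system in the 3 coefficients.
Solving, h(x) = -7x² + 4x - 4.
Then h(-1) = -15.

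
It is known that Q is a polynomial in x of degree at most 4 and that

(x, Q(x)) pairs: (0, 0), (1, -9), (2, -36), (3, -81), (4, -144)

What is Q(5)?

Write Q(x) = ax^4 + bx³ + cx² + dx + e; the 5 given values yield a linear system in the 5 coefficients.
Solving, the top 2 coefficients vanish, and Q(x) = -9x².
Then Q(5) = -225.

-225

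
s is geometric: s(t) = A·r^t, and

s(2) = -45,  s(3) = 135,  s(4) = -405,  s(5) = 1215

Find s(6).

Consecutive ratio: 135/(-45) = -3, and -405/135 = -3, so r = -3.
Then A·(-3)^2 = -45 gives A = -5, and s(t) = -5·(-3)^t.
s(6) = -5·(-3)^6 = -3645.

-3645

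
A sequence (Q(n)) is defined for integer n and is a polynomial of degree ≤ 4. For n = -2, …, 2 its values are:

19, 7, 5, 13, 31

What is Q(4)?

First differences: -12, -2, 8, 18. Second differences: 10, 10, 10.
Level-2 differences are constant, so Q has degree 2.
Fitting a degree-2 polynomial gives Q(n) = 5n² + 3n + 5.
Then Q(4) = 97.

97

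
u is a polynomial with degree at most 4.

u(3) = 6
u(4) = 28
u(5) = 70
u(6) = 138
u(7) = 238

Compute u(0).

0

First differences: 22, 42, 68, 100. Second differences: 20, 26, 32. Third differences: 6, 6.
Level-3 differences are constant, so u has degree 3.
Fitting a degree-3 polynomial gives u(t) = t³ - 2t² - t.
Then u(0) = 0.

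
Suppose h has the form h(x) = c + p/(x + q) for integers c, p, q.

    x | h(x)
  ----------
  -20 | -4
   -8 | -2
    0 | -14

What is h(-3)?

(h(x) − c)(x + q) = p for each data point; the three points give a linear system in c and q, then p follows.
Solving: c = -5, q = 2, p = -18, so h(x) = -5 − 18/(x + 2).
Then h(-3) = -5 − 18/(-1) = 13.

13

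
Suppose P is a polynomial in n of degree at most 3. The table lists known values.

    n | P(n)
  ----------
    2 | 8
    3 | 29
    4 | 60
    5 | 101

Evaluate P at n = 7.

Write P(n) = an³ + bn² + cn + d; the 4 given values yield a linear system in the 4 coefficients.
Solving, the leading coefficient vanishes, and P(n) = 5n² - 4n - 4.
Then P(7) = 213.

213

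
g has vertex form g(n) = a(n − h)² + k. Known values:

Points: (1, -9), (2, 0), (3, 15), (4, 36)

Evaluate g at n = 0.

-12

First differences 9, 15, 21; second difference 6 = 2a, so a = 3.
Expanding, the n-coefficient is −2ah = -6h; matching it to the data gives h = 0, and then k = -12.
So g(n) = 3(n + 0)² − 12.
g(0) = 3·0² − 12 = -12.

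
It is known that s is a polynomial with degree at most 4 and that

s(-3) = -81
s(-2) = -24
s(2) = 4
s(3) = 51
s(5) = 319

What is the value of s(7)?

939

Write s(m) = am^4 + bm³ + cm² + dm + e; the 5 given values yield a linear system in the 5 coefficients.
Solving, the leading coefficient vanishes, and s(m) = 3m³ - m² - 5m - 6.
Then s(7) = 939.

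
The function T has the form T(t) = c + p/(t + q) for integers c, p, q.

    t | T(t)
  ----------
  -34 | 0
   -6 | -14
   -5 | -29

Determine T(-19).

(T(t) − c)(t + q) = p for each data point; the three points give a linear system in c and q, then p follows.
Solving: c = 1, q = 4, p = 30, so T(t) = 1 + 30/(t + 4).
Then T(-19) = 1 + 30/(-15) = -1.

-1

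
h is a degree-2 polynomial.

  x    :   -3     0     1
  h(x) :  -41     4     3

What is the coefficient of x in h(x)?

Write h(x) = ax² + bx + c; the 3 given values yield a linear system in the 3 coefficients.
Solving, h(x) = -4x² + 3x + 4.
The coefficient of x is 3.

3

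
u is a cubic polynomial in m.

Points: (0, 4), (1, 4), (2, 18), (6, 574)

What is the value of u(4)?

Write u(m) = am³ + bm² + cm + d; the 4 given values yield a linear system in the 4 coefficients.
Solving, u(m) = 3m³ - 2m² - m + 4.
Then u(4) = 160.

160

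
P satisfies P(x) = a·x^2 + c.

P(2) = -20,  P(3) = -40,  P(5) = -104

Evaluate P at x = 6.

From P(2) = -20 and P(3) = -40: 4a + c = -20 and 9a + c = -40.
Subtracting: 5a = -20, so a = -4; then c = -20 − (-4)·4 = -4.
So P(x) = -4x² − 4, and P(6) = -148.

-148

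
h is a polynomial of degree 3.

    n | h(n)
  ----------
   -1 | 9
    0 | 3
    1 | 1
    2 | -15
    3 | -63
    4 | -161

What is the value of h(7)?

Write h(n) = an³ + bn² + cn + d; the 6 given values yield a linear system in the 4 coefficients.
Solving, h(n) = -3n³ + 2n² - n + 3.
Then h(7) = -935.

-935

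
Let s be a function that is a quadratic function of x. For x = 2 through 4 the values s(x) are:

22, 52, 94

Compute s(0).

-2

Write s(x) = ax² + bx + c; the 3 given values yield a linear system in the 3 coefficients.
Solving, s(x) = 6x² - 2.
Then s(0) = -2.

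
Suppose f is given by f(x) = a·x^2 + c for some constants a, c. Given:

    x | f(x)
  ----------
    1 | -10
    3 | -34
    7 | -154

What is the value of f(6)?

From f(1) = -10 and f(3) = -34: 1a + c = -10 and 9a + c = -34.
Subtracting: 8a = -24, so a = -3; then c = -10 − (-3)·1 = -7.
So f(x) = -3x² − 7, and f(6) = -115.

-115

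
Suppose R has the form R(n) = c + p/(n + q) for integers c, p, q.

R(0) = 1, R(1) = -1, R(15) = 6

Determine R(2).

(R(n) − c)(n + q) = p for each data point; the three points give a linear system in c and q, then p follows.
Solving: c = 5, q = -3, p = 12, so R(n) = 5 + 12/(n − 3).
Then R(2) = 5 + 12/(-1) = -7.

-7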